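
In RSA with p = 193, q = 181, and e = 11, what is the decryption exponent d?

18851

φ(n) = (p−1)(q−1) = 192·180 = 34560.
Need d with 11·d ≡ 1 (mod 34560). Apply the extended Euclidean algorithm:
34560 = 3141×11 + 9
11 = 1×9 + 2
9 = 4×2 + 1
2 = 2×1 + 0
Back-substitute:
1 = 9 − 4·2
1 = −4·11 + 5·9
1 = 5·34560 − 15709·11
So 11·(-15709) ≡ 1 (mod 34560), hence d ≡ -15709 ≡ 18851 (mod 34560).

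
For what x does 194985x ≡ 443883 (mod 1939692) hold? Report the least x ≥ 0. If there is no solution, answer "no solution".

First find gcd(194985, 1939692):
1939692 = 9·194985 + 184827
194985 = 1·184827 + 10158
184827 = 18·10158 + 1983
10158 = 5·1983 + 243
1983 = 8·243 + 39
243 = 6·39 + 9
39 = 4·9 + 3
9 = 3·3 + 0
gcd = 3 and 3 | 443883, so solutions exist. Divide through by 3: 64995x ≡ 147961 (mod 646564).
Now find 64995⁻¹ mod 646564:
646564 = 9·64995 + 61609
64995 = 1·61609 + 3386
61609 = 18·3386 + 661
3386 = 5·661 + 81
661 = 8·81 + 13
81 = 6·13 + 3
13 = 4·3 + 1
3 = 3·1 + 0
Back-substitute:
1 = 13 − 4·3
1 = −4·81 + 25·13
1 = 25·661 − 204·81
1 = −204·3386 + 1045·661
1 = 1045·61609 − 19014·3386
1 = −19014·64995 + 20059·61609
1 = 20059·646564 − 199545·64995
So 64995·(-199545) ≡ 1 (mod 646564), i.e. 64995⁻¹ ≡ 447019.
Then x ≡ 447019·147961 ≡ 467315 (mod 646564); the smallest non-negative solution is x = 467315.

467315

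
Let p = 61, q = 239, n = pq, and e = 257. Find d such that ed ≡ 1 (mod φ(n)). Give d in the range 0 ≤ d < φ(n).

12113

φ(n) = (p−1)(q−1) = 60·238 = 14280.
Need d with 257·d ≡ 1 (mod 14280). Apply the extended Euclidean algorithm:
14280 = 55×257 + 145
257 = 1×145 + 112
145 = 1×112 + 33
112 = 3×33 + 13
33 = 2×13 + 7
13 = 1×7 + 6
7 = 1×6 + 1
6 = 6×1 + 0
Back-substitute:
1 = 7 − 6
1 = −13 + 2·7
1 = 2·33 − 5·13
1 = −5·112 + 17·33
1 = 17·145 − 22·112
1 = −22·257 + 39·145
1 = 39·14280 − 2167·257
So 257·(-2167) ≡ 1 (mod 14280), hence d ≡ -2167 ≡ 12113 (mod 14280).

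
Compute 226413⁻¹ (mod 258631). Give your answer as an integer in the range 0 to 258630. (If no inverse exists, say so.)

Apply the Euclidean algorithm to 258631 and 226413:
258631 = 1·226413 + 32218
226413 = 7·32218 + 887
32218 = 36·887 + 286
887 = 3·286 + 29
286 = 9·29 + 25
29 = 1·25 + 4
25 = 6·4 + 1
4 = 4·1 + 0
gcd = 1, so the inverse exists. Back-substitute:
1 = 25 − 6·4
1 = −6·29 + 7·25
1 = 7·286 − 69·29
1 = −69·887 + 214·286
1 = 214·32218 − 7773·887
1 = −7773·226413 + 54625·32218
1 = 54625·258631 − 62398·226413
Hence 226413⁻¹ ≡ -62398 ≡ 196233 (mod 258631).

196233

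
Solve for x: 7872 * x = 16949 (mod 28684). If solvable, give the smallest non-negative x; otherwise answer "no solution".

gcd(7872, 28684):
28684 = 3·7872 + 5068
7872 = 1·5068 + 2804
5068 = 1·2804 + 2264
2804 = 1·2264 + 540
2264 = 4·540 + 104
540 = 5·104 + 20
104 = 5·20 + 4
20 = 5·4 + 0
gcd = 4, but 4 ∤ 16949, so the congruence has no solution.

no solution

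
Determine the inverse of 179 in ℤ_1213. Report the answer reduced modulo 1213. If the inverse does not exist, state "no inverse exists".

637

Run Euclid on (1213, 179):
1213 = 6×179 + 139
179 = 1×139 + 40
139 = 3×40 + 19
40 = 2×19 + 2
19 = 9×2 + 1
2 = 2×1 + 0
Since gcd(179, 1213) = 1, back-substitute to write 1 as a combination:
1 = 19 − 9·2
1 = −9·40 + 19·19
1 = 19·139 − 66·40
1 = −66·179 + 85·139
1 = 85·1213 − 576·179
So 179·(-576) ≡ 1 (mod 1213), and -576 ≡ 637 (mod 1213).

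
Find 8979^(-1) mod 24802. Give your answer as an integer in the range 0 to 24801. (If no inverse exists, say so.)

Extended Euclidean algorithm:
24802 = 2*8979 + 6844
8979 = 1*6844 + 2135
6844 = 3*2135 + 439
2135 = 4*439 + 379
439 = 1*379 + 60
379 = 6*60 + 19
60 = 3*19 + 3
19 = 6*3 + 1
3 = 3*1 + 0
Since gcd(8979, 24802) = 1, back-substitute to write 1 as a combination:
1 = 19 − 6·3
1 = −6·60 + 19·19
1 = 19·379 − 120·60
1 = −120·439 + 139·379
1 = 139·2135 − 676·439
1 = −676·6844 + 2167·2135
1 = 2167·8979 − 2843·6844
1 = −2843·24802 + 7853·8979
So 8979·7853 ≡ 1 (mod 24802).

7853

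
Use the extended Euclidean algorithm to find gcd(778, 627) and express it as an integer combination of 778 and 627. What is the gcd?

Euclidean algorithm:
778 = 1*627 + 151
627 = 4*151 + 23
151 = 6*23 + 13
23 = 1*13 + 10
13 = 1*10 + 3
10 = 3*3 + 1
3 = 3*1 + 0
gcd(778, 627) = 1.
Express as a combination:
1 = 10 − 3·3
1 = −3·13 + 4·10
1 = 4·23 − 7·13
1 = −7·151 + 46·23
1 = 46·627 − 191·151
1 = −191·778 + 237·627
So 1 = (-191)·778 + (237)·627.

1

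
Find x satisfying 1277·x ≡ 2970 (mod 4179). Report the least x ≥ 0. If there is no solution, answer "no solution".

First find gcd(1277, 4179):
4179 = 3*1277 + 348
1277 = 3*348 + 233
348 = 1*233 + 115
233 = 2*115 + 3
115 = 38*3 + 1
3 = 3*1 + 0
gcd = 1, so a unique solution mod 4179 exists.
Back-substitute for the Bézout coefficients:
1 = 115 − 38·3
1 = −38·233 + 77·115
1 = 77·348 − 115·233
1 = −115·1277 + 422·348
1 = 422·4179 − 1381·1277
So 1277·(-1381) ≡ 1 (mod 4179), giving 1277⁻¹ ≡ 2798.
x ≡ 1277⁻¹·2970 ≡ 2798·2970 ≡ 2208 (mod 4179).

2208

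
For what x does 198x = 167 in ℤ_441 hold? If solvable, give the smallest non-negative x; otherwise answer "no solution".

no solution

gcd(198, 441):
441 = 2*198 + 45
198 = 4*45 + 18
45 = 2*18 + 9
18 = 2*9 + 0
gcd = 9, but 9 ∤ 167, so the congruence has no solution.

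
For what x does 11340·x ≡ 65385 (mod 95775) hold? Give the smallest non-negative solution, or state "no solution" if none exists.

First find gcd(11340, 95775):
95775 = 8·11340 + 5055
11340 = 2·5055 + 1230
5055 = 4·1230 + 135
1230 = 9·135 + 15
135 = 9·15 + 0
gcd = 15 and 15 | 65385, so solutions exist. Divide through by 15: 756x ≡ 4359 (mod 6385).
Now find 756⁻¹ mod 6385:
6385 = 8×756 + 337
756 = 2×337 + 82
337 = 4×82 + 9
82 = 9×9 + 1
9 = 9×1 + 0
Back-substitute:
1 = 82 − 9·9
1 = −9·337 + 37·82
1 = 37·756 − 83·337
1 = −83·6385 + 701·756
So 756⁻¹ ≡ 701 (mod 6385).
Then x ≡ 701·4359 ≡ 3629 (mod 6385); the smallest non-negative solution is x = 3629.

3629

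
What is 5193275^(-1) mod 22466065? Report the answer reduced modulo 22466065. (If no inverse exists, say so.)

no inverse exists

Euclidean algorithm on 22466065, 5193275:
22466065 = 4·5193275 + 1692965
5193275 = 3·1692965 + 114380
1692965 = 14·114380 + 91645
114380 = 1·91645 + 22735
91645 = 4·22735 + 705
22735 = 32·705 + 175
705 = 4·175 + 5
175 = 35·5 + 0
gcd(5193275, 22466065) = 5 ≠ 1, so 5193275 has no multiplicative inverse modulo 22466065.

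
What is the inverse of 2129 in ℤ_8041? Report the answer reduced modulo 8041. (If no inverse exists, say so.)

Extended Euclidean algorithm:
8041 = 3×2129 + 1654
2129 = 1×1654 + 475
1654 = 3×475 + 229
475 = 2×229 + 17
229 = 13×17 + 8
17 = 2×8 + 1
8 = 8×1 + 0
gcd = 1, so the inverse exists. Back-substitute:
1 = 17 − 2·8
1 = −2·229 + 27·17
1 = 27·475 − 56·229
1 = −56·1654 + 195·475
1 = 195·2129 − 251·1654
1 = −251·8041 + 948·2129
So 2129·948 ≡ 1 (mod 8041).

948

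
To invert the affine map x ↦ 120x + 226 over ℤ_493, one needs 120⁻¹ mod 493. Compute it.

Run Euclid on (493, 120):
493 = 4·120 + 13
120 = 9·13 + 3
13 = 4·3 + 1
3 = 3·1 + 0
Since gcd(120, 493) = 1, back-substitute to write 1 as a combination:
1 = 13 − 4·3
1 = −4·120 + 37·13
1 = 37·493 − 152·120
Hence 120⁻¹ ≡ -152 ≡ 341 (mod 493).

341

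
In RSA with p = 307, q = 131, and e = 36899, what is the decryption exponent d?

359

φ(n) = (p−1)(q−1) = 306·130 = 39780.
Need d with 36899·d ≡ 1 (mod 39780). Apply the extended Euclidean algorithm:
39780 = 1*36899 + 2881
36899 = 12*2881 + 2327
2881 = 1*2327 + 554
2327 = 4*554 + 111
554 = 4*111 + 110
111 = 1*110 + 1
110 = 110*1 + 0
Back-substitute:
1 = 111 − 110
1 = −554 + 5·111
1 = 5·2327 − 21·554
1 = −21·2881 + 26·2327
1 = 26·36899 − 333·2881
1 = −333·39780 + 359·36899
So 36899·359 ≡ 1 (mod 39780), hence d = 359.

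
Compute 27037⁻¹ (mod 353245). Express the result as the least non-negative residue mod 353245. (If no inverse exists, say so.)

gcd(353245, 27037) by repeated division:
353245 = 13·27037 + 1764
27037 = 15·1764 + 577
1764 = 3·577 + 33
577 = 17·33 + 16
33 = 2·16 + 1
16 = 16·1 + 0
Since gcd(27037, 353245) = 1, back-substitute to write 1 as a combination:
1 = 33 − 2·16
1 = −2·577 + 35·33
1 = 35·1764 − 107·577
1 = −107·27037 + 1640·1764
1 = 1640·353245 − 21427·27037
Hence 27037⁻¹ ≡ -21427 ≡ 331818 (mod 353245).

331818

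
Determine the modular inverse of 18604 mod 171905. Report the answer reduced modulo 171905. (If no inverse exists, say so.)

Run Euclid on (171905, 18604):
171905 = 9·18604 + 4469
18604 = 4·4469 + 728
4469 = 6·728 + 101
728 = 7·101 + 21
101 = 4·21 + 17
21 = 1·17 + 4
17 = 4·4 + 1
4 = 4·1 + 0
Since gcd(18604, 171905) = 1, back-substitute to write 1 as a combination:
1 = 17 − 4·4
1 = −4·21 + 5·17
1 = 5·101 − 24·21
1 = −24·728 + 173·101
1 = 173·4469 − 1062·728
1 = −1062·18604 + 4421·4469
1 = 4421·171905 − 40851·18604
So 18604·(-40851) ≡ 1 (mod 171905), and -40851 ≡ 131054 (mod 171905).

131054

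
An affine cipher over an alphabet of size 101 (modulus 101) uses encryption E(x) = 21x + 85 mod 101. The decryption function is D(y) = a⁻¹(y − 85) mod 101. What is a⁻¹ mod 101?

Extended Euclidean algorithm:
101 = 4·21 + 17
21 = 1·17 + 4
17 = 4·4 + 1
4 = 4·1 + 0
Since gcd(21, 101) = 1, back-substitute to write 1 as a combination:
1 = 17 − 4·4
1 = −4·21 + 5·17
1 = 5·101 − 24·21
So 21·(-24) ≡ 1 (mod 101), and -24 ≡ 77 (mod 101).

77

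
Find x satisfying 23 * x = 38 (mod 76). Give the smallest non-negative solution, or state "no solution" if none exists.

First find gcd(23, 76):
76 = 3×23 + 7
23 = 3×7 + 2
7 = 3×2 + 1
2 = 2×1 + 0
gcd = 1, so a unique solution mod 76 exists.
Back-substitute for the Bézout coefficients:
1 = 7 − 3·2
1 = −3·23 + 10·7
1 = 10·76 − 33·23
So 23·(-33) ≡ 1 (mod 76), giving 23⁻¹ ≡ 43.
x ≡ 23⁻¹·38 ≡ 43·38 ≡ 38 (mod 76).

38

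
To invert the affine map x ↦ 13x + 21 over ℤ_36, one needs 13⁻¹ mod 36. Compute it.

Run Euclid on (36, 13):
36 = 2*13 + 10
13 = 1*10 + 3
10 = 3*3 + 1
3 = 3*1 + 0
The gcd is 1. Working backward:
1 = 10 − 3·3
1 = −3·13 + 4·10
1 = 4·36 − 11·13
So 13·(-11) ≡ 1 (mod 36), and -11 ≡ 25 (mod 36).

25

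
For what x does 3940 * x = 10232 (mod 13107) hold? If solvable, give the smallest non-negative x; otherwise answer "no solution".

7268

First find gcd(3940, 13107):
13107 = 3*3940 + 1287
3940 = 3*1287 + 79
1287 = 16*79 + 23
79 = 3*23 + 10
23 = 2*10 + 3
10 = 3*3 + 1
3 = 3*1 + 0
gcd = 1, so a unique solution mod 13107 exists.
Back-substitute for the Bézout coefficients:
1 = 10 − 3·3
1 = −3·23 + 7·10
1 = 7·79 − 24·23
1 = −24·1287 + 391·79
1 = 391·3940 − 1197·1287
1 = −1197·13107 + 3982·3940
So 3940·(3982) ≡ 1 (mod 13107), giving 3940⁻¹ ≡ 3982.
x ≡ 3940⁻¹·10232 ≡ 3982·10232 ≡ 7268 (mod 13107).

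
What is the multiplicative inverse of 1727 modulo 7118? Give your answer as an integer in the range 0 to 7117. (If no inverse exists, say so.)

4847

Run Euclid on (7118, 1727):
7118 = 4*1727 + 210
1727 = 8*210 + 47
210 = 4*47 + 22
47 = 2*22 + 3
22 = 7*3 + 1
3 = 3*1 + 0
gcd = 1, so the inverse exists. Back-substitute:
1 = 22 − 7·3
1 = −7·47 + 15·22
1 = 15·210 − 67·47
1 = −67·1727 + 551·210
1 = 551·7118 − 2271·1727
Hence 1727⁻¹ ≡ -2271 ≡ 4847 (mod 7118).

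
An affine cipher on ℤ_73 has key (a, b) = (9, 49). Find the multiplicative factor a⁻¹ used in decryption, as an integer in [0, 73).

Run Euclid on (73, 9):
73 = 8·9 + 1
9 = 9·1 + 0
Since gcd(9, 73) = 1, back-substitute to write 1 as a combination:
1 = 73 − 8·9
Thus 9·(-8) ≡ 1 (mod 73); reducing, -8 mod 73 = 65.

65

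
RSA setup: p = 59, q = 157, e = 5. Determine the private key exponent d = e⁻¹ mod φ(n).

φ(n) = (p−1)(q−1) = 58·156 = 9048.
Need d with 5·d ≡ 1 (mod 9048). Apply the extended Euclidean algorithm:
9048 = 1809·5 + 3
5 = 1·3 + 2
3 = 1·2 + 1
2 = 2·1 + 0
Back-substitute:
1 = 3 − 2
1 = −5 + 2·3
1 = 2·9048 − 3619·5
So 5·(-3619) ≡ 1 (mod 9048), hence d ≡ -3619 ≡ 5429 (mod 9048).

5429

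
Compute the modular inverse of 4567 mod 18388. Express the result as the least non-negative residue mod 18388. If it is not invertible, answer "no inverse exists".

Extended Euclidean algorithm:
18388 = 4*4567 + 120
4567 = 38*120 + 7
120 = 17*7 + 1
7 = 7*1 + 0
Since gcd(4567, 18388) = 1, back-substitute to write 1 as a combination:
1 = 120 − 17·7
1 = −17·4567 + 647·120
1 = 647·18388 − 2605·4567
Thus 4567·(-2605) ≡ 1 (mod 18388); reducing, -2605 mod 18388 = 15783.

15783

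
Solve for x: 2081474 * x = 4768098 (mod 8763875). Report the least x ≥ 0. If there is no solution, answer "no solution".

2031352

First find gcd(2081474, 8763875):
8763875 = 4·2081474 + 437979
2081474 = 4·437979 + 329558
437979 = 1·329558 + 108421
329558 = 3·108421 + 4295
108421 = 25·4295 + 1046
4295 = 4·1046 + 111
1046 = 9·111 + 47
111 = 2·47 + 17
47 = 2·17 + 13
17 = 1·13 + 4
13 = 3·4 + 1
4 = 4·1 + 0
gcd = 1, so a unique solution mod 8763875 exists.
Back-substitute for the Bézout coefficients:
1 = 13 − 3·4
1 = −3·17 + 4·13
1 = 4·47 − 11·17
1 = −11·111 + 26·47
1 = 26·1046 − 245·111
1 = −245·4295 + 1006·1046
1 = 1006·108421 − 25395·4295
1 = −25395·329558 + 77191·108421
1 = 77191·437979 − 102586·329558
1 = −102586·2081474 + 487535·437979
1 = 487535·8763875 − 2052726·2081474
So 2081474·(-2052726) ≡ 1 (mod 8763875), giving 2081474⁻¹ ≡ 6711149.
x ≡ 2081474⁻¹·4768098 ≡ 6711149·4768098 ≡ 2031352 (mod 8763875).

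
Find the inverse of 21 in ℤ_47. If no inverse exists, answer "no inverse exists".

9

Extended Euclidean algorithm:
47 = 2·21 + 5
21 = 4·5 + 1
5 = 5·1 + 0
gcd = 1, so the inverse exists. Back-substitute:
1 = 21 − 4·5
1 = −4·47 + 9·21
So 21·9 ≡ 1 (mod 47).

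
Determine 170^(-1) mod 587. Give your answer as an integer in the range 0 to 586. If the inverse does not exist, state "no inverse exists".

404

gcd(587, 170) by repeated division:
587 = 3×170 + 77
170 = 2×77 + 16
77 = 4×16 + 13
16 = 1×13 + 3
13 = 4×3 + 1
3 = 3×1 + 0
Since gcd(170, 587) = 1, back-substitute to write 1 as a combination:
1 = 13 − 4·3
1 = −4·16 + 5·13
1 = 5·77 − 24·16
1 = −24·170 + 53·77
1 = 53·587 − 183·170
Hence 170⁻¹ ≡ -183 ≡ 404 (mod 587).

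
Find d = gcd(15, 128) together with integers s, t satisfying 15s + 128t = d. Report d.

Euclidean algorithm:
128 = 8*15 + 8
15 = 1*8 + 7
8 = 1*7 + 1
7 = 7*1 + 0
gcd(15, 128) = 1.
Express as a combination:
1 = 8 − 7
1 = −15 + 2·8
1 = 2·128 − 17·15
So 1 = (2)·128 + (-17)·15.

1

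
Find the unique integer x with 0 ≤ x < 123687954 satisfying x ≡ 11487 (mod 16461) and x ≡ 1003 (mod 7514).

Write x = 11487 + 16461·k. Then 16461·k ≡ 1003 − 11487 ≡ 4544 (mod 7514).
Need 16461⁻¹ mod 7514. Extended Euclid on (7514, 1433):
7514 = 5×1433 + 349
1433 = 4×349 + 37
349 = 9×37 + 16
37 = 2×16 + 5
16 = 3×5 + 1
5 = 5×1 + 0
Back-substitute:
1 = 16 − 3·5
1 = −3·37 + 7·16
1 = 7·349 − 66·37
1 = −66·1433 + 271·349
1 = 271·7514 − 1421·1433
16461⁻¹ ≡ 6093 (mod 7514), so k ≡ 6093·4544 ≡ 5016 (mod 7514).
x = 11487 + 16461·5016 = 82579863.

82579863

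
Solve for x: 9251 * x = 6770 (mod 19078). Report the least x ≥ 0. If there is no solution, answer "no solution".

11834

First find gcd(9251, 19078):
19078 = 2·9251 + 576
9251 = 16·576 + 35
576 = 16·35 + 16
35 = 2·16 + 3
16 = 5·3 + 1
3 = 3·1 + 0
gcd = 1, so a unique solution mod 19078 exists.
Back-substitute for the Bézout coefficients:
1 = 16 − 5·3
1 = −5·35 + 11·16
1 = 11·576 − 181·35
1 = −181·9251 + 2907·576
1 = 2907·19078 − 5995·9251
So 9251·(-5995) ≡ 1 (mod 19078), giving 9251⁻¹ ≡ 13083.
x ≡ 9251⁻¹·6770 ≡ 13083·6770 ≡ 11834 (mod 19078).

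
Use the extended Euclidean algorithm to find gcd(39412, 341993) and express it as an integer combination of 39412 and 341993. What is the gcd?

Repeated division:
341993 = 8×39412 + 26697
39412 = 1×26697 + 12715
26697 = 2×12715 + 1267
12715 = 10×1267 + 45
1267 = 28×45 + 7
45 = 6×7 + 3
7 = 2×3 + 1
3 = 3×1 + 0
gcd(39412, 341993) = 1.
Working backward:
1 = 7 − 2·3
1 = −2·45 + 13·7
1 = 13·1267 − 366·45
1 = −366·12715 + 3673·1267
1 = 3673·26697 − 7712·12715
1 = −7712·39412 + 11385·26697
1 = 11385·341993 − 98792·39412
So 1 = (11385)·341993 + (-98792)·39412.

1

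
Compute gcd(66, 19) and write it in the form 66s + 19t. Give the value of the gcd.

Apply Euclid's algorithm to 66 and 19:
66 = 3*19 + 9
19 = 2*9 + 1
9 = 9*1 + 0
gcd(66, 19) = 1.
Back-substituting:
1 = 19 − 2·9
1 = −2·66 + 7·19
So 1 = (-2)·66 + (7)·19.

1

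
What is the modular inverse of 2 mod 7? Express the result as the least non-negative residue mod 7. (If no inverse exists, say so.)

4

Run Euclid on (7, 2):
7 = 3×2 + 1
2 = 2×1 + 0
gcd = 1, so the inverse exists. Back-substitute:
1 = 7 − 3·2
Thus 2·(-3) ≡ 1 (mod 7); reducing, -3 mod 7 = 4.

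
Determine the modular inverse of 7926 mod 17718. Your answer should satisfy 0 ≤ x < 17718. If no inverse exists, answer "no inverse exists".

Compute gcd(7926, 17718):
17718 = 2·7926 + 1866
7926 = 4·1866 + 462
1866 = 4·462 + 18
462 = 25·18 + 12
18 = 1·12 + 6
12 = 2·6 + 0
The gcd is 6, not 1, hence no inverse exists.

no inverse exists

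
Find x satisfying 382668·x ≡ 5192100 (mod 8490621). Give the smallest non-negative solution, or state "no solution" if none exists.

57436

First find gcd(382668, 8490621):
8490621 = 22×382668 + 71925
382668 = 5×71925 + 23043
71925 = 3×23043 + 2796
23043 = 8×2796 + 675
2796 = 4×675 + 96
675 = 7×96 + 3
96 = 32×3 + 0
gcd = 3 and 3 | 5192100, so solutions exist. Divide through by 3: 127556x ≡ 1730700 (mod 2830207).
Now find 127556⁻¹ mod 2830207:
2830207 = 22·127556 + 23975
127556 = 5·23975 + 7681
23975 = 3·7681 + 932
7681 = 8·932 + 225
932 = 4·225 + 32
225 = 7·32 + 1
32 = 32·1 + 0
Back-substitute:
1 = 225 − 7·32
1 = −7·932 + 29·225
1 = 29·7681 − 239·932
1 = −239·23975 + 746·7681
1 = 746·127556 − 3969·23975
1 = −3969·2830207 + 88064·127556
So 127556⁻¹ ≡ 88064 (mod 2830207).
Then x ≡ 88064·1730700 ≡ 57436 (mod 2830207); the smallest non-negative solution is x = 57436.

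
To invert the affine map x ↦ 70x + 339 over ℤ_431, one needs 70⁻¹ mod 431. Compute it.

117

Extended Euclidean algorithm:
431 = 6×70 + 11
70 = 6×11 + 4
11 = 2×4 + 3
4 = 1×3 + 1
3 = 3×1 + 0
Since gcd(70, 431) = 1, back-substitute to write 1 as a combination:
1 = 4 − 3
1 = −11 + 3·4
1 = 3·70 − 19·11
1 = −19·431 + 117·70
So 70·117 ≡ 1 (mod 431).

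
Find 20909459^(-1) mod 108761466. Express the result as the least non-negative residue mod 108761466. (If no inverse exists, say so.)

gcd(108761466, 20909459) by repeated division:
108761466 = 5·20909459 + 4214171
20909459 = 4·4214171 + 4052775
4214171 = 1·4052775 + 161396
4052775 = 25·161396 + 17875
161396 = 9·17875 + 521
17875 = 34·521 + 161
521 = 3·161 + 38
161 = 4·38 + 9
38 = 4·9 + 2
9 = 4·2 + 1
2 = 2·1 + 0
gcd = 1, so the inverse exists. Back-substitute:
1 = 9 − 4·2
1 = −4·38 + 17·9
1 = 17·161 − 72·38
1 = −72·521 + 233·161
1 = 233·17875 − 7994·521
1 = −7994·161396 + 72179·17875
1 = 72179·4052775 − 1812469·161396
1 = −1812469·4214171 + 1884648·4052775
1 = 1884648·20909459 − 9351061·4214171
1 = −9351061·108761466 + 48639953·20909459
So 20909459·48639953 ≡ 1 (mod 108761466).

48639953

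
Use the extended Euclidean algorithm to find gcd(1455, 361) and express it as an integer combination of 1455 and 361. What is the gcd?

Euclidean algorithm:
1455 = 4·361 + 11
361 = 32·11 + 9
11 = 1·9 + 2
9 = 4·2 + 1
2 = 2·1 + 0
gcd(1455, 361) = 1.
Express as a combination:
1 = 9 − 4·2
1 = −4·11 + 5·9
1 = 5·361 − 164·11
1 = −164·1455 + 661·361
So 1 = (-164)·1455 + (661)·361.

1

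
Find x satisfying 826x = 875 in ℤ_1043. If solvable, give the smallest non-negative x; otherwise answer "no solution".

20

First find gcd(826, 1043):
1043 = 1*826 + 217
826 = 3*217 + 175
217 = 1*175 + 42
175 = 4*42 + 7
42 = 6*7 + 0
gcd = 7 and 7 | 875, so solutions exist. Divide through by 7: 118x ≡ 125 (mod 149).
Now find 118⁻¹ mod 149:
149 = 1×118 + 31
118 = 3×31 + 25
31 = 1×25 + 6
25 = 4×6 + 1
6 = 6×1 + 0
Back-substitute:
1 = 25 − 4·6
1 = −4·31 + 5·25
1 = 5·118 − 19·31
1 = −19·149 + 24·118
So 118⁻¹ ≡ 24 (mod 149).
Then x ≡ 24·125 ≡ 20 (mod 149); the smallest non-negative solution is x = 20.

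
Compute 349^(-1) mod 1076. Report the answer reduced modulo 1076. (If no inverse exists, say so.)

37

Apply the Euclidean algorithm to 1076 and 349:
1076 = 3*349 + 29
349 = 12*29 + 1
29 = 29*1 + 0
gcd = 1, so the inverse exists. Back-substitute:
1 = 349 − 12·29
1 = −12·1076 + 37·349
So 349·37 ≡ 1 (mod 1076).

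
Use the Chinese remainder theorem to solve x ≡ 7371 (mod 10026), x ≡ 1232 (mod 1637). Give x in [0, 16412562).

13141431

Write x = 7371 + 10026·k. Then 10026·k ≡ 1232 − 7371 ≡ 409 (mod 1637).
Need 10026⁻¹ mod 1637. Extended Euclid on (1637, 204):
1637 = 8×204 + 5
204 = 40×5 + 4
5 = 1×4 + 1
4 = 4×1 + 0
Back-substitute:
1 = 5 − 4
1 = −204 + 41·5
1 = 41·1637 − 329·204
10026⁻¹ ≡ 1308 (mod 1637), so k ≡ 1308·409 ≡ 1310 (mod 1637).
x = 7371 + 10026·1310 = 13141431.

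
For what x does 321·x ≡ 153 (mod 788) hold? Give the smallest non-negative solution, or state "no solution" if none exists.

597

First find gcd(321, 788):
788 = 2*321 + 146
321 = 2*146 + 29
146 = 5*29 + 1
29 = 29*1 + 0
gcd = 1, so a unique solution mod 788 exists.
Back-substitute for the Bézout coefficients:
1 = 146 − 5·29
1 = −5·321 + 11·146
1 = 11·788 − 27·321
So 321·(-27) ≡ 1 (mod 788), giving 321⁻¹ ≡ 761.
x ≡ 321⁻¹·153 ≡ 761·153 ≡ 597 (mod 788).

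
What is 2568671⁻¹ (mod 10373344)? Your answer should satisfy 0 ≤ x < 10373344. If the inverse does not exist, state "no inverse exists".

Apply the Euclidean algorithm to 10373344 and 2568671:
10373344 = 4*2568671 + 98660
2568671 = 26*98660 + 3511
98660 = 28*3511 + 352
3511 = 9*352 + 343
352 = 1*343 + 9
343 = 38*9 + 1
9 = 9*1 + 0
The gcd is 1. Working backward:
1 = 343 − 38·9
1 = −38·352 + 39·343
1 = 39·3511 − 389·352
1 = −389·98660 + 10931·3511
1 = 10931·2568671 − 284595·98660
1 = −284595·10373344 + 1149311·2568671
So 2568671·1149311 ≡ 1 (mod 10373344).

1149311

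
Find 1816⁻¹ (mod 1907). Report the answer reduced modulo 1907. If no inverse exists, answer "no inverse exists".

Apply the Euclidean algorithm to 1907 and 1816:
1907 = 1*1816 + 91
1816 = 19*91 + 87
91 = 1*87 + 4
87 = 21*4 + 3
4 = 1*3 + 1
3 = 3*1 + 0
gcd = 1, so the inverse exists. Back-substitute:
1 = 4 − 3
1 = −87 + 22·4
1 = 22·91 − 23·87
1 = −23·1816 + 459·91
1 = 459·1907 − 482·1816
Hence 1816⁻¹ ≡ -482 ≡ 1425 (mod 1907).

1425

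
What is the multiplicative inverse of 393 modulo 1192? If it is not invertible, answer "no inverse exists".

Apply the Euclidean algorithm to 1192 and 393:
1192 = 3*393 + 13
393 = 30*13 + 3
13 = 4*3 + 1
3 = 3*1 + 0
Since gcd(393, 1192) = 1, back-substitute to write 1 as a combination:
1 = 13 − 4·3
1 = −4·393 + 121·13
1 = 121·1192 − 367·393
So 393·(-367) ≡ 1 (mod 1192), and -367 ≡ 825 (mod 1192).

825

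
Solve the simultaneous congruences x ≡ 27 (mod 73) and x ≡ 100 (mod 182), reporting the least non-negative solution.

Write x = 27 + 73·k. Then 73·k ≡ 100 − 27 ≡ 73 (mod 182).
Need 73⁻¹ mod 182. Extended Euclid on (182, 73):
182 = 2·73 + 36
73 = 2·36 + 1
36 = 36·1 + 0
Back-substitute:
1 = 73 − 2·36
1 = −2·182 + 5·73
73⁻¹ ≡ 5 (mod 182), so k ≡ 5·73 ≡ 1 (mod 182).
x = 27 + 73·1 = 100.

100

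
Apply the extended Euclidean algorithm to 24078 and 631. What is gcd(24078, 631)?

1

Euclidean algorithm:
24078 = 38·631 + 100
631 = 6·100 + 31
100 = 3·31 + 7
31 = 4·7 + 3
7 = 2·3 + 1
3 = 3·1 + 0
gcd(24078, 631) = 1.
Express as a combination:
1 = 7 − 2·3
1 = −2·31 + 9·7
1 = 9·100 − 29·31
1 = −29·631 + 183·100
1 = 183·24078 − 6983·631
So 1 = (183)·24078 + (-6983)·631.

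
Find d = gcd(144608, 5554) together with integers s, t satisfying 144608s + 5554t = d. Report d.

2

Apply Euclid's algorithm to 144608 and 5554:
144608 = 26·5554 + 204
5554 = 27·204 + 46
204 = 4·46 + 20
46 = 2·20 + 6
20 = 3·6 + 2
6 = 3·2 + 0
gcd(144608, 5554) = 2.
Working backward:
2 = 20 − 3·6
2 = −3·46 + 7·20
2 = 7·204 − 31·46
2 = −31·5554 + 844·204
2 = 844·144608 − 21975·5554
So 2 = (844)·144608 + (-21975)·5554.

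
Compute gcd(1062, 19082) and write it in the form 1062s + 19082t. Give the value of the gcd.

2

Euclidean algorithm:
19082 = 17*1062 + 1028
1062 = 1*1028 + 34
1028 = 30*34 + 8
34 = 4*8 + 2
8 = 4*2 + 0
gcd(1062, 19082) = 2.
Back-substituting:
2 = 34 − 4·8
2 = −4·1028 + 121·34
2 = 121·1062 − 125·1028
2 = −125·19082 + 2246·1062
So 2 = (-125)·19082 + (2246)·1062.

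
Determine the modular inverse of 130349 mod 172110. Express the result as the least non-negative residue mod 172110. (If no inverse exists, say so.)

165689

Extended Euclidean algorithm:
172110 = 1×130349 + 41761
130349 = 3×41761 + 5066
41761 = 8×5066 + 1233
5066 = 4×1233 + 134
1233 = 9×134 + 27
134 = 4×27 + 26
27 = 1×26 + 1
26 = 26×1 + 0
gcd = 1, so the inverse exists. Back-substitute:
1 = 27 − 26
1 = −134 + 5·27
1 = 5·1233 − 46·134
1 = −46·5066 + 189·1233
1 = 189·41761 − 1558·5066
1 = −1558·130349 + 4863·41761
1 = 4863·172110 − 6421·130349
Hence 130349⁻¹ ≡ -6421 ≡ 165689 (mod 172110).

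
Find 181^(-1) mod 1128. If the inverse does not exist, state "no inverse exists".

Apply the Euclidean algorithm to 1128 and 181:
1128 = 6·181 + 42
181 = 4·42 + 13
42 = 3·13 + 3
13 = 4·3 + 1
3 = 3·1 + 0
The gcd is 1. Working backward:
1 = 13 − 4·3
1 = −4·42 + 13·13
1 = 13·181 − 56·42
1 = −56·1128 + 349·181
So 181·349 ≡ 1 (mod 1128).

349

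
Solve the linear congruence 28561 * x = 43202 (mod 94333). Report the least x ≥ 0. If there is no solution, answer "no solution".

84852

First find gcd(28561, 94333):
94333 = 3*28561 + 8650
28561 = 3*8650 + 2611
8650 = 3*2611 + 817
2611 = 3*817 + 160
817 = 5*160 + 17
160 = 9*17 + 7
17 = 2*7 + 3
7 = 2*3 + 1
3 = 3*1 + 0
gcd = 1, so a unique solution mod 94333 exists.
Back-substitute for the Bézout coefficients:
1 = 7 − 2·3
1 = −2·17 + 5·7
1 = 5·160 − 47·17
1 = −47·817 + 240·160
1 = 240·2611 − 767·817
1 = −767·8650 + 2541·2611
1 = 2541·28561 − 8390·8650
1 = −8390·94333 + 27711·28561
So 28561·(27711) ≡ 1 (mod 94333), giving 28561⁻¹ ≡ 27711.
x ≡ 28561⁻¹·43202 ≡ 27711·43202 ≡ 84852 (mod 94333).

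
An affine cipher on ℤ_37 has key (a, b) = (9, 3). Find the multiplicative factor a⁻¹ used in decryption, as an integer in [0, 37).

Extended Euclidean algorithm:
37 = 4*9 + 1
9 = 9*1 + 0
gcd = 1, so the inverse exists. Back-substitute:
1 = 37 − 4·9
Hence 9⁻¹ ≡ -4 ≡ 33 (mod 37).

33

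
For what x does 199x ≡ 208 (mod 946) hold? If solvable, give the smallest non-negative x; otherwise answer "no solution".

First find gcd(199, 946):
946 = 4×199 + 150
199 = 1×150 + 49
150 = 3×49 + 3
49 = 16×3 + 1
3 = 3×1 + 0
gcd = 1, so a unique solution mod 946 exists.
Back-substitute for the Bézout coefficients:
1 = 49 − 16·3
1 = −16·150 + 49·49
1 = 49·199 − 65·150
1 = −65·946 + 309·199
So 199·(309) ≡ 1 (mod 946), giving 199⁻¹ ≡ 309.
x ≡ 199⁻¹·208 ≡ 309·208 ≡ 890 (mod 946).

890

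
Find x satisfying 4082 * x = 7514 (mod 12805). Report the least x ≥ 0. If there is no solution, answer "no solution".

First find gcd(4082, 12805):
12805 = 3×4082 + 559
4082 = 7×559 + 169
559 = 3×169 + 52
169 = 3×52 + 13
52 = 4×13 + 0
gcd = 13 and 13 | 7514, so solutions exist. Divide through by 13: 314x ≡ 578 (mod 985).
Now find 314⁻¹ mod 985:
985 = 3·314 + 43
314 = 7·43 + 13
43 = 3·13 + 4
13 = 3·4 + 1
4 = 4·1 + 0
Back-substitute:
1 = 13 − 3·4
1 = −3·43 + 10·13
1 = 10·314 − 73·43
1 = −73·985 + 229·314
So 314⁻¹ ≡ 229 (mod 985).
Then x ≡ 229·578 ≡ 372 (mod 985); the smallest non-negative solution is x = 372.

372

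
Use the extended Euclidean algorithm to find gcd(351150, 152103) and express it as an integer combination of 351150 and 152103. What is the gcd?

Apply Euclid's algorithm to 351150 and 152103:
351150 = 2×152103 + 46944
152103 = 3×46944 + 11271
46944 = 4×11271 + 1860
11271 = 6×1860 + 111
1860 = 16×111 + 84
111 = 1×84 + 27
84 = 3×27 + 3
27 = 9×3 + 0
gcd(351150, 152103) = 3.
Back-substituting:
3 = 84 − 3·27
3 = −3·111 + 4·84
3 = 4·1860 − 67·111
3 = −67·11271 + 406·1860
3 = 406·46944 − 1691·11271
3 = −1691·152103 + 5479·46944
3 = 5479·351150 − 12649·152103
So 3 = (5479)·351150 + (-12649)·152103.

3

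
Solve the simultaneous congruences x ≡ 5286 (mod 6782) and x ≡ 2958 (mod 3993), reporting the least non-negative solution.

Write x = 5286 + 6782·k. Then 6782·k ≡ 2958 − 5286 ≡ 1665 (mod 3993).
Need 6782⁻¹ mod 3993. Extended Euclid on (3993, 2789):
3993 = 1·2789 + 1204
2789 = 2·1204 + 381
1204 = 3·381 + 61
381 = 6·61 + 15
61 = 4·15 + 1
15 = 15·1 + 0
Back-substitute:
1 = 61 − 4·15
1 = −4·381 + 25·61
1 = 25·1204 − 79·381
1 = −79·2789 + 183·1204
1 = 183·3993 − 262·2789
6782⁻¹ ≡ 3731 (mod 3993), so k ≡ 3731·1665 ≡ 3000 (mod 3993).
x = 5286 + 6782·3000 = 20351286.

20351286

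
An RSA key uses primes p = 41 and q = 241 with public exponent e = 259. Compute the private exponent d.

φ(n) = (p−1)(q−1) = 40·240 = 9600.
Need d with 259·d ≡ 1 (mod 9600). Apply the extended Euclidean algorithm:
9600 = 37×259 + 17
259 = 15×17 + 4
17 = 4×4 + 1
4 = 4×1 + 0
Back-substitute:
1 = 17 − 4·4
1 = −4·259 + 61·17
1 = 61·9600 − 2261·259
So 259·(-2261) ≡ 1 (mod 9600), hence d ≡ -2261 ≡ 7339 (mod 9600).

7339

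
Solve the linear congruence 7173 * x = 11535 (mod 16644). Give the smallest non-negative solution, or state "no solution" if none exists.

First find gcd(7173, 16644):
16644 = 2*7173 + 2298
7173 = 3*2298 + 279
2298 = 8*279 + 66
279 = 4*66 + 15
66 = 4*15 + 6
15 = 2*6 + 3
6 = 2*3 + 0
gcd = 3 and 3 | 11535, so solutions exist. Divide through by 3: 2391x ≡ 3845 (mod 5548).
Now find 2391⁻¹ mod 5548:
5548 = 2*2391 + 766
2391 = 3*766 + 93
766 = 8*93 + 22
93 = 4*22 + 5
22 = 4*5 + 2
5 = 2*2 + 1
2 = 2*1 + 0
Back-substitute:
1 = 5 − 2·2
1 = −2·22 + 9·5
1 = 9·93 − 38·22
1 = −38·766 + 313·93
1 = 313·2391 − 977·766
1 = −977·5548 + 2267·2391
So 2391⁻¹ ≡ 2267 (mod 5548).
Then x ≡ 2267·3845 ≡ 707 (mod 5548); the smallest non-negative solution is x = 707.

707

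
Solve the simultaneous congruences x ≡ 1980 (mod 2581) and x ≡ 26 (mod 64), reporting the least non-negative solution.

100058

Write x = 1980 + 2581·k. Then 2581·k ≡ 26 − 1980 ≡ 30 (mod 64).
Need 2581⁻¹ mod 64. Extended Euclid on (64, 21):
64 = 3·21 + 1
21 = 21·1 + 0
Back-substitute:
1 = 64 − 3·21
2581⁻¹ ≡ 61 (mod 64), so k ≡ 61·30 ≡ 38 (mod 64).
x = 1980 + 2581·38 = 100058.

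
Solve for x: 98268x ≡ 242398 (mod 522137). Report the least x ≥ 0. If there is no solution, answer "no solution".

First find gcd(98268, 522137):
522137 = 5×98268 + 30797
98268 = 3×30797 + 5877
30797 = 5×5877 + 1412
5877 = 4×1412 + 229
1412 = 6×229 + 38
229 = 6×38 + 1
38 = 38×1 + 0
gcd = 1, so a unique solution mod 522137 exists.
Back-substitute for the Bézout coefficients:
1 = 229 − 6·38
1 = −6·1412 + 37·229
1 = 37·5877 − 154·1412
1 = −154·30797 + 807·5877
1 = 807·98268 − 2575·30797
1 = −2575·522137 + 13682·98268
So 98268·(13682) ≡ 1 (mod 522137), giving 98268⁻¹ ≡ 13682.
x ≡ 98268⁻¹·242398 ≡ 13682·242398 ≡ 397349 (mod 522137).

397349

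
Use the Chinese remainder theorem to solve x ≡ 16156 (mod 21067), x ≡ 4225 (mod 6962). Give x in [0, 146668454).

Write x = 16156 + 21067·k. Then 21067·k ≡ 4225 − 16156 ≡ 1993 (mod 6962).
Need 21067⁻¹ mod 6962. Extended Euclid on (6962, 181):
6962 = 38×181 + 84
181 = 2×84 + 13
84 = 6×13 + 6
13 = 2×6 + 1
6 = 6×1 + 0
Back-substitute:
1 = 13 − 2·6
1 = −2·84 + 13·13
1 = 13·181 − 28·84
1 = −28·6962 + 1077·181
21067⁻¹ ≡ 1077 (mod 6962), so k ≡ 1077·1993 ≡ 2165 (mod 6962).
x = 16156 + 21067·2165 = 45626211.

45626211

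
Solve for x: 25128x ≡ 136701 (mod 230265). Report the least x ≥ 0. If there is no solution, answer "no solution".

First find gcd(25128, 230265):
230265 = 9*25128 + 4113
25128 = 6*4113 + 450
4113 = 9*450 + 63
450 = 7*63 + 9
63 = 7*9 + 0
gcd = 9 and 9 | 136701, so solutions exist. Divide through by 9: 2792x ≡ 15189 (mod 25585).
Now find 2792⁻¹ mod 25585:
25585 = 9×2792 + 457
2792 = 6×457 + 50
457 = 9×50 + 7
50 = 7×7 + 1
7 = 7×1 + 0
Back-substitute:
1 = 50 − 7·7
1 = −7·457 + 64·50
1 = 64·2792 − 391·457
1 = −391·25585 + 3583·2792
So 2792⁻¹ ≡ 3583 (mod 25585).
Then x ≡ 3583·15189 ≡ 2892 (mod 25585); the smallest non-negative solution is x = 2892.

2892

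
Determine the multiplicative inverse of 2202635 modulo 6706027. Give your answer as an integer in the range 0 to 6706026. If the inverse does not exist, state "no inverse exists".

Run Euclid on (6706027, 2202635):
6706027 = 3×2202635 + 98122
2202635 = 22×98122 + 43951
98122 = 2×43951 + 10220
43951 = 4×10220 + 3071
10220 = 3×3071 + 1007
3071 = 3×1007 + 50
1007 = 20×50 + 7
50 = 7×7 + 1
7 = 7×1 + 0
gcd = 1, so the inverse exists. Back-substitute:
1 = 50 − 7·7
1 = −7·1007 + 141·50
1 = 141·3071 − 430·1007
1 = −430·10220 + 1431·3071
1 = 1431·43951 − 6154·10220
1 = −6154·98122 + 13739·43951
1 = 13739·2202635 − 308412·98122
1 = −308412·6706027 + 938975·2202635
So 2202635·938975 ≡ 1 (mod 6706027).

938975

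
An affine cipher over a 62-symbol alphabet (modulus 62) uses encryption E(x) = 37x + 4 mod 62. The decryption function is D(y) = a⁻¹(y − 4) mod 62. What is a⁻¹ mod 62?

gcd(62, 37) by repeated division:
62 = 1×37 + 25
37 = 1×25 + 12
25 = 2×12 + 1
12 = 12×1 + 0
The gcd is 1. Working backward:
1 = 25 − 2·12
1 = −2·37 + 3·25
1 = 3·62 − 5·37
Thus 37·(-5) ≡ 1 (mod 62); reducing, -5 mod 62 = 57.

57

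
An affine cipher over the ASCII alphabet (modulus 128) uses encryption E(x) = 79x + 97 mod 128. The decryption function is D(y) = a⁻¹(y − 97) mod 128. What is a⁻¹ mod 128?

47

Apply the Euclidean algorithm to 128 and 79:
128 = 1·79 + 49
79 = 1·49 + 30
49 = 1·30 + 19
30 = 1·19 + 11
19 = 1·11 + 8
11 = 1·8 + 3
8 = 2·3 + 2
3 = 1·2 + 1
2 = 2·1 + 0
gcd = 1, so the inverse exists. Back-substitute:
1 = 3 − 2
1 = −8 + 3·3
1 = 3·11 − 4·8
1 = −4·19 + 7·11
1 = 7·30 − 11·19
1 = −11·49 + 18·30
1 = 18·79 − 29·49
1 = −29·128 + 47·79
So 79·47 ≡ 1 (mod 128).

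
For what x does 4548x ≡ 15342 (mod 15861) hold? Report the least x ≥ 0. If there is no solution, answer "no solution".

5116

First find gcd(4548, 15861):
15861 = 3·4548 + 2217
4548 = 2·2217 + 114
2217 = 19·114 + 51
114 = 2·51 + 12
51 = 4·12 + 3
12 = 4·3 + 0
gcd = 3 and 3 | 15342, so solutions exist. Divide through by 3: 1516x ≡ 5114 (mod 5287).
Now find 1516⁻¹ mod 5287:
5287 = 3×1516 + 739
1516 = 2×739 + 38
739 = 19×38 + 17
38 = 2×17 + 4
17 = 4×4 + 1
4 = 4×1 + 0
Back-substitute:
1 = 17 − 4·4
1 = −4·38 + 9·17
1 = 9·739 − 175·38
1 = −175·1516 + 359·739
1 = 359·5287 − 1252·1516
So 1516·(-1252) ≡ 1 (mod 5287), i.e. 1516⁻¹ ≡ 4035.
Then x ≡ 4035·5114 ≡ 5116 (mod 5287); the smallest non-negative solution is x = 5116.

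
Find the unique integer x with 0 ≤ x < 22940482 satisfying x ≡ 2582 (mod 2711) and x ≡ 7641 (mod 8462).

9569701

Write x = 2582 + 2711·k. Then 2711·k ≡ 7641 − 2582 ≡ 5059 (mod 8462).
Need 2711⁻¹ mod 8462. Extended Euclid on (8462, 2711):
8462 = 3×2711 + 329
2711 = 8×329 + 79
329 = 4×79 + 13
79 = 6×13 + 1
13 = 13×1 + 0
Back-substitute:
1 = 79 − 6·13
1 = −6·329 + 25·79
1 = 25·2711 − 206·329
1 = −206·8462 + 643·2711
2711⁻¹ ≡ 643 (mod 8462), so k ≡ 643·5059 ≡ 3529 (mod 8462).
x = 2582 + 2711·3529 = 9569701.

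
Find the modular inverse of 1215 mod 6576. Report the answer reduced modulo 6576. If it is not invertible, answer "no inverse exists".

no inverse exists

Euclidean algorithm on 6576, 1215:
6576 = 5·1215 + 501
1215 = 2·501 + 213
501 = 2·213 + 75
213 = 2·75 + 63
75 = 1·63 + 12
63 = 5·12 + 3
12 = 4·3 + 0
The gcd is 3, not 1, hence no inverse exists.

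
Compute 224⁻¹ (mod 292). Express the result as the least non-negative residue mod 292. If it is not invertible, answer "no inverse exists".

Euclidean algorithm on 292, 224:
292 = 1·224 + 68
224 = 3·68 + 20
68 = 3·20 + 8
20 = 2·8 + 4
8 = 2·4 + 0
gcd(224, 292) = 4 ≠ 1, so 224 has no multiplicative inverse modulo 292.

no inverse exists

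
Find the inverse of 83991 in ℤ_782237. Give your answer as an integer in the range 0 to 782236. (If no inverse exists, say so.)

120822

Run Euclid on (782237, 83991):
782237 = 9×83991 + 26318
83991 = 3×26318 + 5037
26318 = 5×5037 + 1133
5037 = 4×1133 + 505
1133 = 2×505 + 123
505 = 4×123 + 13
123 = 9×13 + 6
13 = 2×6 + 1
6 = 6×1 + 0
Since gcd(83991, 782237) = 1, back-substitute to write 1 as a combination:
1 = 13 − 2·6
1 = −2·123 + 19·13
1 = 19·505 − 78·123
1 = −78·1133 + 175·505
1 = 175·5037 − 778·1133
1 = −778·26318 + 4065·5037
1 = 4065·83991 − 12973·26318
1 = −12973·782237 + 120822·83991
So 83991·120822 ≡ 1 (mod 782237).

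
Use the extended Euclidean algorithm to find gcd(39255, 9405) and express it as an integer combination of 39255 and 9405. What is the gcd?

15

Apply Euclid's algorithm to 39255 and 9405:
39255 = 4*9405 + 1635
9405 = 5*1635 + 1230
1635 = 1*1230 + 405
1230 = 3*405 + 15
405 = 27*15 + 0
gcd(39255, 9405) = 15.
Working backward:
15 = 1230 − 3·405
15 = −3·1635 + 4·1230
15 = 4·9405 − 23·1635
15 = −23·39255 + 96·9405
So 15 = (-23)·39255 + (96)·9405.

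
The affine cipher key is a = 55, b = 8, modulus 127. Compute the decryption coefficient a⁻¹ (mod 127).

97

Extended Euclidean algorithm:
127 = 2*55 + 17
55 = 3*17 + 4
17 = 4*4 + 1
4 = 4*1 + 0
Since gcd(55, 127) = 1, back-substitute to write 1 as a combination:
1 = 17 − 4·4
1 = −4·55 + 13·17
1 = 13·127 − 30·55
Hence 55⁻¹ ≡ -30 ≡ 97 (mod 127).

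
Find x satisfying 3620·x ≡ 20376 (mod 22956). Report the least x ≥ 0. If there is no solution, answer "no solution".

First find gcd(3620, 22956):
22956 = 6×3620 + 1236
3620 = 2×1236 + 1148
1236 = 1×1148 + 88
1148 = 13×88 + 4
88 = 22×4 + 0
gcd = 4 and 4 | 20376, so solutions exist. Divide through by 4: 905x ≡ 5094 (mod 5739).
Now find 905⁻¹ mod 5739:
5739 = 6×905 + 309
905 = 2×309 + 287
309 = 1×287 + 22
287 = 13×22 + 1
22 = 22×1 + 0
Back-substitute:
1 = 287 − 13·22
1 = −13·309 + 14·287
1 = 14·905 − 41·309
1 = −41·5739 + 260·905
So 905⁻¹ ≡ 260 (mod 5739).
Then x ≡ 260·5094 ≡ 4470 (mod 5739); the smallest non-negative solution is x = 4470.

4470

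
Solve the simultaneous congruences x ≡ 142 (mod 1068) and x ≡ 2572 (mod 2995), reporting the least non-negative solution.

Write x = 142 + 1068·k. Then 1068·k ≡ 2572 − 142 ≡ 2430 (mod 2995).
Need 1068⁻¹ mod 2995. Extended Euclid on (2995, 1068):
2995 = 2×1068 + 859
1068 = 1×859 + 209
859 = 4×209 + 23
209 = 9×23 + 2
23 = 11×2 + 1
2 = 2×1 + 0
Back-substitute:
1 = 23 − 11·2
1 = −11·209 + 100·23
1 = 100·859 − 411·209
1 = −411·1068 + 511·859
1 = 511·2995 − 1433·1068
1068⁻¹ ≡ 1562 (mod 2995), so k ≡ 1562·2430 ≡ 995 (mod 2995).
x = 142 + 1068·995 = 1062802.

1062802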